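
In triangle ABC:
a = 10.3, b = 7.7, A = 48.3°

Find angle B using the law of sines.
a/sin(A) = b/sin(B)  ⇒  sin(B) = b·sin(A)/a = 7.7·sin(48.3°)/10.3
sin(48.3°) ≈ 0.746638
sin(B) ≈ 7.7·0.746638/10.3 ≈ 5.74911/10.3 ≈ 0.558166
B = arcsin(0.558166) ≈ 33.9291°
(Since b ≤ a we need B ≤ A, so the obtuse alternative 180° − 33.9291° ≈ 146.071° is rejected.)

B = 33.93°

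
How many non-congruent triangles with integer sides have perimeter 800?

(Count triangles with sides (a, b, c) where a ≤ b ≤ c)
Let a ≤ b ≤ c with a + b + c = 800. The only binding inequality is a + b > c, i.e. 800 − c > c, so c < 800/2; and c ≥ 800/3 since c is the largest side.
So 267 ≤ c ≤ 399. For each c, b runs from ⌈(800 − c)/2⌉ up to c (then a = 800 − b − c satisfies 1 ≤ a ≤ b automatically), giving c − ⌈(800 − c)/2⌉ + 1 choices.
Summing over c: 1 + 3 + 4 + 6 + … + 198 + 199  (133 terms, c = 267, …, 399) = 13333
Check (closed form: nearest integer to p²/48 for even p, (p+3)²/48 for odd p): 800²/48 = 640000/48 ≈ 13333.33 → 13333

13333 triangles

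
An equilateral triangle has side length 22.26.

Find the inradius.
r = Area/s with s the semi-perimeter.
Area = (√3/4)·22.26² = (√3/4)·495.5076 ≈ 0.433013·495.5076 ≈ 214.561
s = 3·22.26/2 = 33.39
r ≈ 214.561/33.39 ≈ 6.42591
(Equivalently r = side/(2√3) = 22.26/3.4641 ≈ 6.42591.)

r = 6.426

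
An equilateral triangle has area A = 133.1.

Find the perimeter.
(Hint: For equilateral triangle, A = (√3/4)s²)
A = (√3/4)s²  ⇒  s² = 4A/√3 = 4·133.1/√3 = 532.4/1.73205 ≈ 307.381
s ≈ √307.381 ≈ 17.5323
Perimeter = 3s ≈ 3·17.5323 ≈ 52.5969

Perimeter = 52.6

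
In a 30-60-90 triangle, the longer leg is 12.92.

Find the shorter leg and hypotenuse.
In a 30-60-90 triangle the sides are in ratio 1 : √3 : 2, so short leg = long leg/√3 and hypotenuse = 2·(short leg).
Short leg = 12.92/√3 ≈ 12.92/1.73205 ≈ 7.45937
Hypotenuse = 2·7.45937 ≈ 14.9187

Short leg = 7.459, Hypotenuse = 14.92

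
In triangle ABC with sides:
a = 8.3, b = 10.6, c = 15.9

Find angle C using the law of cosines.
c² = a² + b² − 2ab·cos(C)  ⇒  cos(C) = (a² + b² − c²)/(2ab)
cos(C) = (8.3² + 10.6² − 15.9²)/(2·8.3·10.6) = (68.89 + 112.36 − 252.81)/175.96 = -71.56/175.96 ≈ -0.406683
C = arccos(-0.406683) ≈ 113.997°

C = 114°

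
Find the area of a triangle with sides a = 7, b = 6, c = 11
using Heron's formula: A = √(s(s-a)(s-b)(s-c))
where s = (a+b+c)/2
s = (7 + 6 + 11)/2 = 24/2 = 12
s − a = 5, s − b = 6, s − c = 1
s(s−a)(s−b)(s−c) = 12·5·6·1 = 360
Area = √360 ≈ 18.9737

s = 12.0, Area = 18.97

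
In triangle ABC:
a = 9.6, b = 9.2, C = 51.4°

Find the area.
Two sides and the included angle (SAS): A = ½·a·b·sin(C) = ½·9.6·9.2·sin(51.4°)
sin(51.4°) ≈ 0.78152
A ≈ ½·88.32·0.78152 = 44.16·0.78152 ≈ 34.5119

Area = 34.51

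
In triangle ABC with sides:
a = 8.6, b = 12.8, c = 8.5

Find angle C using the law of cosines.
c² = a² + b² − 2ab·cos(C)  ⇒  cos(C) = (a² + b² − c²)/(2ab)
cos(C) = (8.6² + 12.8² − 8.5²)/(2·8.6·12.8) = (73.96 + 163.84 − 72.25)/220.16 = 165.55/220.16 ≈ 0.751953
C = arccos(0.751953) ≈ 41.2402°

C = 41.24°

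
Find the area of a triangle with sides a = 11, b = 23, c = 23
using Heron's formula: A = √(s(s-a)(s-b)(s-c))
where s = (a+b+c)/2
s = (11 + 23 + 23)/2 = 57/2 = 28.5
s − a = 17.5, s − b = 5.5, s − c = 5.5
s(s−a)(s−b)(s−c) = 28.5·17.5·5.5·5.5 = 15087.1875
Area = √15087.1875 ≈ 122.83

s = 28.5, Area = 122.8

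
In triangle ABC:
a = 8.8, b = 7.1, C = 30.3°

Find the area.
Two sides and the included angle (SAS): A = ½·a·b·sin(C) = ½·8.8·7.1·sin(30.3°)
sin(30.3°) ≈ 0.504528
A ≈ ½·62.48·0.504528 = 31.24·0.504528 ≈ 15.7614

Area = 15.76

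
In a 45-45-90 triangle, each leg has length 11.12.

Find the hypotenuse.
In a 45-45-90 triangle the sides are in ratio 1 : 1 : √2, so hypotenuse = leg·√2.
Hypotenuse = 11.12·√2 ≈ 11.12·1.41421 ≈ 15.7261

Hypotenuse = 11.12√2 = 15.73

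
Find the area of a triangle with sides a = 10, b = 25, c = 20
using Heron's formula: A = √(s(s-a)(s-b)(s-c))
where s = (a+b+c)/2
s = (10 + 25 + 20)/2 = 55/2 = 27.5
s − a = 17.5, s − b = 2.5, s − c = 7.5
s(s−a)(s−b)(s−c) = 27.5·17.5·2.5·7.5 = 9023.4375
Area = √9023.4375 ≈ 94.9918

s = 27.5, Area = 94.99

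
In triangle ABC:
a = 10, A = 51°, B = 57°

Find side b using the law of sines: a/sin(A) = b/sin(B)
a/sin(A) = b/sin(B)  ⇒  b = a·sin(B)/sin(A) = 10·sin(57°)/sin(51°)
sin(57°) ≈ 0.838671, sin(51°) ≈ 0.777146
b ≈ 10·0.838671/0.777146 ≈ 8.38671/0.777146 ≈ 10.7917

b = 10.79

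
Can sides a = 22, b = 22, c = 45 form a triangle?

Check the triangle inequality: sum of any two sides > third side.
a + b vs c: 22 + 22 = 44 ≤ 45  ✗
a + c vs b: 22 + 45 = 67 > 22  ✓
b + c vs a: 22 + 45 = 67 > 22  ✓

No: 22 + 22 = 44 is not > 45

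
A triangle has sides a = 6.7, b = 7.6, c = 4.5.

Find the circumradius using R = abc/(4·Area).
First find the area with Heron's formula.
s = (6.7 + 7.6 + 4.5)/2 = 9.4
Area = √(s(s−a)(s−b)(s−c)) = √(9.4·2.7·1.8·4.9) ≈ √223.852 ≈ 14.9617
abc = 6.7·7.6·4.5 = 229.14
R = abc/(4·Area) ≈ 229.14/(4·14.9617) = 229.14/59.8467 ≈ 3.82878

R = 3.829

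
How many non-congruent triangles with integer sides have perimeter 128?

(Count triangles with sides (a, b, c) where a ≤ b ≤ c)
Let a ≤ b ≤ c with a + b + c = 128. The only binding inequality is a + b > c, i.e. 128 − c > c, so c < 128/2; and c ≥ 128/3 since c is the largest side.
So 43 ≤ c ≤ 63. For each c, b runs from ⌈(128 − c)/2⌉ up to c (then a = 128 − b − c satisfies 1 ≤ a ≤ b automatically), giving c − ⌈(128 − c)/2⌉ + 1 choices.
Summing over c: 1 + 3 + 4 + 6 + … + 30 + 31  (21 terms, c = 43, …, 63) = 341
Check (closed form: nearest integer to p²/48 for even p, (p+3)²/48 for odd p): 128²/48 = 16384/48 ≈ 341.33 → 341

341 triangles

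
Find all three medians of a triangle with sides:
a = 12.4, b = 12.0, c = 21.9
Median formula: m_a = ½√(2b² + 2c² − a²) (and cyclically). a² = 153.76, b² = 144, c² = 479.61.
m_a = ½√(2·144 + 2·479.61 − 153.76) = ½√1093.46 ≈ ½·33.0675 ≈ 16.5338
m_b = ½√(2·153.76 + 2·479.61 − 144) = ½√1122.74 ≈ ½·33.5073 ≈ 16.7537
m_c = ½√(2·153.76 + 2·144 − 479.61) = ½√115.91 ≈ ½·10.7662 ≈ 5.38308

m_a = 16.53, m_b = 16.75, m_c = 5.383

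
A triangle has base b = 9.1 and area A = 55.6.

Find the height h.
A = ½·b·h  ⇒  h = 2A/b = 2·55.6/9.1 = 111.2/9.1 ≈ 12.2198

h = 12.22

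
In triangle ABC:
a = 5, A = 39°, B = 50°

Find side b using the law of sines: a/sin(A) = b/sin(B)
a/sin(A) = b/sin(B)  ⇒  b = a·sin(B)/sin(A) = 5·sin(50°)/sin(39°)
sin(50°) ≈ 0.766044, sin(39°) ≈ 0.62932
b ≈ 5·0.766044/0.62932 ≈ 3.83022/0.62932 ≈ 6.08628

b = 6.086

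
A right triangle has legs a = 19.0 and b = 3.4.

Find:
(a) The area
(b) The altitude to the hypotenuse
(a) The legs are perpendicular, so Area = ½·a·b = ½·19.0·3.4 = ½·64.6 = 32.3
(b) Hypotenuse c = √(a² + b²) = √(361 + 11.56) = √372.56 ≈ 19.3018
    Area = ½·c·h_c  ⇒  h_c = 2·Area/c = 64.6/19.3018 ≈ 3.34684

Area = 32.3, h_c = 3.347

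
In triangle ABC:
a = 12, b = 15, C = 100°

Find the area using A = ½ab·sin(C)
A = ½·a·b·sin(C) = ½·12·15·sin(100°)
sin(100°) ≈ 0.984808
A ≈ ½·180·0.984808 = 90·0.984808 ≈ 88.6327

Area = 88.63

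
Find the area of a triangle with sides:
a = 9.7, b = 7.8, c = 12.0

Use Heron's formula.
s = (9.7 + 7.8 + 12.0)/2 = 29.5/2 = 14.75
s − a = 5.05, s − b = 6.95, s − c = 2.75
s(s−a)(s−b)(s−c) = 14.75·5.05·6.95·2.75 ≈ 1423.64
Area = √1423.64 ≈ 37.7312

Area = 37.73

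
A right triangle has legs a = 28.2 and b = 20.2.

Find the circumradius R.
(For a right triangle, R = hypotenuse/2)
Hypotenuse c = √(a² + b²) = √(795.24 + 408.04) = √1203.28 ≈ 34.6883
R = c/2 ≈ 34.6883/2 ≈ 17.3442

R = 17.34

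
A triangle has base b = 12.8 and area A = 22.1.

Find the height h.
A = ½·b·h  ⇒  h = 2A/b = 2·22.1/12.8 = 44.2/12.8 ≈ 3.45312

h = 3.453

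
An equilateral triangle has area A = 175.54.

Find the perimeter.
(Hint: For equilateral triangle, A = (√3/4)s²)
A = (√3/4)s²  ⇒  s² = 4A/√3 = 4·175.54/√3 = 702.16/1.73205 ≈ 405.392
s ≈ √405.392 ≈ 20.1344
Perimeter = 3s ≈ 3·20.1344 ≈ 60.4031

Perimeter = 60.4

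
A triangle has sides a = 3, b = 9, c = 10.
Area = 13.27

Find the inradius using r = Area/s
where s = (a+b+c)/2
s = (3 + 9 + 10)/2 = 22/2 = 11
r = Area/s = 13.27/11 ≈ 1.20636

r = 1.206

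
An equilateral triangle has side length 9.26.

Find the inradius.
r = Area/s with s the semi-perimeter.
Area = (√3/4)·9.26² = (√3/4)·85.7476 ≈ 0.433013·85.7476 ≈ 37.1298
s = 3·9.26/2 = 13.89
r ≈ 37.1298/13.89 ≈ 2.67313
(Equivalently r = side/(2√3) = 9.26/3.4641 ≈ 2.67313.)

r = 2.673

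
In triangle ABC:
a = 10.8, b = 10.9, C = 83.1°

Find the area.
Two sides and the included angle (SAS): A = ½·a·b·sin(C) = ½·10.8·10.9·sin(83.1°)
sin(83.1°) ≈ 0.992757
A ≈ ½·117.72·0.992757 = 58.86·0.992757 ≈ 58.4337

Area = 58.43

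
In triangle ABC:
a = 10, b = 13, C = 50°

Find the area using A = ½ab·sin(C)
A = ½·a·b·sin(C) = ½·10·13·sin(50°)
sin(50°) ≈ 0.766044
A ≈ ½·130·0.766044 = 65·0.766044 ≈ 49.7929

Area = 49.79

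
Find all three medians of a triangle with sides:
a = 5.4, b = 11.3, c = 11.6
Median formula: m_a = ½√(2b² + 2c² − a²) (and cyclically). a² = 29.16, b² = 127.69, c² = 134.56.
m_a = ½√(2·127.69 + 2·134.56 − 29.16) = ½√495.34 ≈ ½·22.2562 ≈ 11.1281
m_b = ½√(2·29.16 + 2·134.56 − 127.69) = ½√199.75 ≈ ½·14.1333 ≈ 7.06665
m_c = ½√(2·29.16 + 2·127.69 − 134.56) = ½√179.14 ≈ ½·13.3843 ≈ 6.69216

m_a = 11.13, m_b = 7.067, m_c = 6.692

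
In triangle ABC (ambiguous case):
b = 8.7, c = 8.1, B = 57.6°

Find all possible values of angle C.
b/sin(B) = c/sin(C)  ⇒  sin(C) = c·sin(B)/b = 8.1·sin(57.6°)/8.7
sin(57.6°) ≈ 0.844328
sin(C) ≈ 8.1·0.844328/8.7 ≈ 6.83906/8.7 ≈ 0.786098
Candidate 1: C₁ = arcsin(0.786098) ≈ 51.8224°  →  A = 180° − 57.6° − 51.8224° ≈ 70.5776° > 0, valid
Candidate 2: C₂ = 180° − C₁ ≈ 128.178°  →  A = 180° − 57.6° − 128.178° ≈ -5.7776° ≤ 0, not a valid triangle

C = 51.82° (one solution)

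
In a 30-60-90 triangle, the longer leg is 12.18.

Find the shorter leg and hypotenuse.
In a 30-60-90 triangle the sides are in ratio 1 : √3 : 2, so short leg = long leg/√3 and hypotenuse = 2·(short leg).
Short leg = 12.18/√3 ≈ 12.18/1.73205 ≈ 7.03213
Hypotenuse = 2·7.03213 ≈ 14.0643

Short leg = 7.032, Hypotenuse = 14.06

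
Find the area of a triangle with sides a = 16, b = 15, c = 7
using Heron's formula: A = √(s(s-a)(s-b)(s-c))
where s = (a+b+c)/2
s = (16 + 15 + 7)/2 = 38/2 = 19
s − a = 3, s − b = 4, s − c = 12
s(s−a)(s−b)(s−c) = 19·3·4·12 = 2736
Area = √2736 ≈ 52.3068

s = 19.0, Area = 52.31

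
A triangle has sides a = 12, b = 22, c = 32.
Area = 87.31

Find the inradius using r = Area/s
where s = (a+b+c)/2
s = (12 + 22 + 32)/2 = 66/2 = 33
r = Area/s = 87.31/33 ≈ 2.64576

r = 2.646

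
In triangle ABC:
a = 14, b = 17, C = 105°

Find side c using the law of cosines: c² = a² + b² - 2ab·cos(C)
c² = 14² + 17² − 2·14·17·cos(105°)
cos(105°) ≈ -0.258819
c² ≈ 196 + 289 − 476·(-0.258819) ≈ 485 + 123.198 ≈ 608.198
c ≈ √608.198 ≈ 24.6617

c = 24.66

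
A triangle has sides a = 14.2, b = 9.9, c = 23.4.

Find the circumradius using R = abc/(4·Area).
First find the area with Heron's formula.
s = (14.2 + 9.9 + 23.4)/2 = 23.75
Area = √(s(s−a)(s−b)(s−c)) = √(23.75·9.55·13.85·0.35) ≈ √1099.47 ≈ 33.1583
abc = 14.2·9.9·23.4 = 3289.572
R = abc/(4·Area) ≈ 3289.572/(4·33.1583) = 3289.572/132.633 ≈ 24.802

R = 24.8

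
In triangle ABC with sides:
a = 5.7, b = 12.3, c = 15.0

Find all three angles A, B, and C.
Law of cosines for each angle (a² = 32.49, b² = 151.29, c² = 225):
cos(A) = (b² + c² − a²)/(2bc) = (151.29 + 225 − 32.49)/(2·12.3·15.0) = 343.8/369 ≈ 0.931707  ⇒  A ≈ 21.2975°
cos(B) = (a² + c² − b²)/(2ac) = (32.49 + 225 − 151.29)/(2·5.7·15.0) = 106.2/171 ≈ 0.621053  ⇒  B ≈ 51.607°
cos(C) = (a² + b² − c²)/(2ab) = (32.49 + 151.29 − 225)/(2·5.7·12.3) = -41.22/140.22 ≈ -0.293967  ⇒  C ≈ 107.096°
Check: A + B + C ≈ 180°

A = 21.3°, B = 51.61°, C = 107.1°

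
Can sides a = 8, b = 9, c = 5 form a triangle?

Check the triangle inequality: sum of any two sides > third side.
a + b vs c: 8 + 9 = 17 > 5  ✓
a + c vs b: 8 + 5 = 13 > 9  ✓
b + c vs a: 9 + 5 = 14 > 8  ✓

Yes, triangle inequality satisfied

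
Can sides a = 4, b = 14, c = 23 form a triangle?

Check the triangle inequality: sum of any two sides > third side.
a + b vs c: 4 + 14 = 18 ≤ 23  ✗
a + c vs b: 4 + 23 = 27 > 14  ✓
b + c vs a: 14 + 23 = 37 > 4  ✓

No: 4 + 14 = 18 is not > 23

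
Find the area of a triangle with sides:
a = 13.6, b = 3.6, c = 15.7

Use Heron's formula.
s = (13.6 + 3.6 + 15.7)/2 = 32.9/2 = 16.45
s − a = 2.85, s − b = 12.85, s − c = 0.75
s(s−a)(s−b)(s−c) = 16.45·2.85·12.85·0.75 ≈ 451.83
Area = √451.83 ≈ 21.2563

Area = 21.26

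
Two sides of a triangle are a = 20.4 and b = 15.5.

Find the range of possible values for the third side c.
Triangle inequality: |a − b| < c < a + b
|a − b| = |20.4 − 15.5| = 4.9
a + b = 20.4 + 15.5 = 35.9

4.9 < c < 35.9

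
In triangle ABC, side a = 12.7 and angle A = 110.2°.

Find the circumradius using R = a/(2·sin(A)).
R = a/(2·sin(A)) = 12.7/(2·sin(110.2°))
sin(110.2°) ≈ 0.938493
R ≈ 12.7/(2·0.938493) = 12.7/1.87699 ≈ 6.76617

R = 6.766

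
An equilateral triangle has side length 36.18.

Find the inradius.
r = Area/s with s the semi-perimeter.
Area = (√3/4)·36.18² = (√3/4)·1308.9924 ≈ 0.433013·1308.9924 ≈ 566.81
s = 3·36.18/2 = 54.27
r ≈ 566.81/54.27 ≈ 10.4443
(Equivalently r = side/(2√3) = 36.18/3.4641 ≈ 10.4443.)

r = 10.44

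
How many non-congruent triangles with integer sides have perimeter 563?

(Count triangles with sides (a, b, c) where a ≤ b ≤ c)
Let a ≤ b ≤ c with a + b + c = 563. The only binding inequality is a + b > c, i.e. 563 − c > c, so c < 563/2; and c ≥ 563/3 since c is the largest side.
So 188 ≤ c ≤ 281. For each c, b runs from ⌈(563 − c)/2⌉ up to c (then a = 563 − b − c satisfies 1 ≤ a ≤ b automatically), giving c − ⌈(563 − c)/2⌉ + 1 choices.
Summing over c: 1 + 3 + 4 + 6 + … + 139 + 141  (94 terms, c = 188, …, 281) = 6674
Check (closed form: nearest integer to p²/48 for even p, (p+3)²/48 for odd p): (563+3)²/48 = 566²/48 = 320356/48 ≈ 6674.08 → 6674

6674 triangles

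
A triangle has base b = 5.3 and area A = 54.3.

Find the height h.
A = ½·b·h  ⇒  h = 2A/b = 2·54.3/5.3 = 108.6/5.3 ≈ 20.4906

h = 20.49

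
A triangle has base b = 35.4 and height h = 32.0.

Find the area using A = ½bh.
A = ½·b·h = ½·35.4·32.0 = ½·1132.8 = 566.4

Area = 566.4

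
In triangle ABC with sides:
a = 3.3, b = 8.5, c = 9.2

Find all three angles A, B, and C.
Law of cosines for each angle (a² = 10.89, b² = 72.25, c² = 84.64):
cos(A) = (b² + c² − a²)/(2bc) = (72.25 + 84.64 − 10.89)/(2·8.5·9.2) = 146/156.4 ≈ 0.933504  ⇒  A ≈ 21.0122°
cos(B) = (a² + c² − b²)/(2ac) = (10.89 + 84.64 − 72.25)/(2·3.3·9.2) = 23.28/60.72 ≈ 0.383399  ⇒  B ≈ 67.4556°
cos(C) = (a² + b² − c²)/(2ab) = (10.89 + 72.25 − 84.64)/(2·3.3·8.5) = -1.5/56.1 ≈ -0.026738  ⇒  C ≈ 91.5322°
Check: A + B + C ≈ 180°

A = 21.01°, B = 67.46°, C = 91.53°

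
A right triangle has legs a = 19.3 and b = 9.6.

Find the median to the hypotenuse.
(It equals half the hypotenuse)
Hypotenuse c = √(a² + b²) = √(372.49 + 92.16) = √464.65 ≈ 21.5557
Median to hypotenuse = c/2 ≈ 21.5557/2 ≈ 10.7779

Median = 10.78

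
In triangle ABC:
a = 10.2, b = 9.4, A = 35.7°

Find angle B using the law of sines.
a/sin(A) = b/sin(B)  ⇒  sin(B) = b·sin(A)/a = 9.4·sin(35.7°)/10.2
sin(35.7°) ≈ 0.583541
sin(B) ≈ 9.4·0.583541/10.2 ≈ 5.48529/10.2 ≈ 0.537773
B = arcsin(0.537773) ≈ 32.5322°
(Since b ≤ a we need B ≤ A, so the obtuse alternative 180° − 32.5322° ≈ 147.468° is rejected.)

B = 32.53°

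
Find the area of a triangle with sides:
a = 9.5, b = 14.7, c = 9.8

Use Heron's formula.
s = (9.5 + 14.7 + 9.8)/2 = 34/2 = 17
s − a = 7.5, s − b = 2.3, s − c = 7.2
s(s−a)(s−b)(s−c) = 17·7.5·2.3·7.2 ≈ 2111.4
Area = √2111.4 ≈ 45.95

Area = 45.95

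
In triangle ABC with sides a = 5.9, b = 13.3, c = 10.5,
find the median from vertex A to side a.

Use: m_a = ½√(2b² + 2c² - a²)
m_a = ½√(2·13.3² + 2·10.5² − 5.9²) = ½√(2·176.89 + 2·110.25 − 34.81) = ½√(353.78 + 220.5 − 34.81) = ½√539.47
√539.47 ≈ 23.2265, so m_a ≈ 11.6132

m_a = 11.61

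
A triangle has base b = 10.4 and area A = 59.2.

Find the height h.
A = ½·b·h  ⇒  h = 2A/b = 2·59.2/10.4 = 118.4/10.4 ≈ 11.3846

h = 11.38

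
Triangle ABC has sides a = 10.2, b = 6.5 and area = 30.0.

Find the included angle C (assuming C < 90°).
Area = ½·a·b·sin(C)  ⇒  sin(C) = 2·Area/(a·b) = 2·30.0/(10.2·6.5) = 60/66.3 ≈ 0.904977
C = arcsin(0.904977) ≈ 64.8202° (taking the acute solution since C < 90°)

C = 64.82°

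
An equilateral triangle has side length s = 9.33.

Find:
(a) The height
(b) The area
(a) The height splits the triangle into two 30-60-90 halves: h = s·√3/2 = 9.33·1.73205/2 ≈ 16.16/2 ≈ 8.08002
(b) Area = (√3/4)·s² = (√3/4)·9.33² = (√3/4)·87.0489 ≈ 0.433013·87.0489 ≈ 37.6933

Height = 8.08, Area = 37.69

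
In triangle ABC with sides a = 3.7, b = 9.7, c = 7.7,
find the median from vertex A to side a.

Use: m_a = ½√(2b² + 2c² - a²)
m_a = ½√(2·9.7² + 2·7.7² − 3.7²) = ½√(2·94.09 + 2·59.29 − 13.69) = ½√(188.18 + 118.58 − 13.69) = ½√293.07
√293.07 ≈ 17.1193, so m_a ≈ 8.55964

m_a = 8.56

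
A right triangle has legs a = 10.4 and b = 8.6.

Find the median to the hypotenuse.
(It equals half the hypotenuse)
Hypotenuse c = √(a² + b²) = √(108.16 + 73.96) = √182.12 ≈ 13.4952
Median to hypotenuse = c/2 ≈ 13.4952/2 ≈ 6.74759

Median = 6.748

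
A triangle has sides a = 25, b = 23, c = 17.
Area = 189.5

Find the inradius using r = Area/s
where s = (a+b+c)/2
s = (25 + 23 + 17)/2 = 65/2 = 32.5
r = Area/s = 189.5/32.5 ≈ 5.83077

r = 5.831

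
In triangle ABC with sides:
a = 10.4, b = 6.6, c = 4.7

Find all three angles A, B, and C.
Law of cosines for each angle (a² = 108.16, b² = 43.56, c² = 22.09):
cos(A) = (b² + c² − a²)/(2bc) = (43.56 + 22.09 − 108.16)/(2·6.6·4.7) = -42.51/62.04 ≈ -0.685203  ⇒  A ≈ 133.252°
cos(B) = (a² + c² − b²)/(2ac) = (108.16 + 22.09 − 43.56)/(2·10.4·4.7) = 86.69/97.76 ≈ 0.886764  ⇒  B ≈ 27.5307°
cos(C) = (a² + b² − c²)/(2ab) = (108.16 + 43.56 − 22.09)/(2·10.4·6.6) = 129.63/137.28 ≈ 0.944274  ⇒  C ≈ 19.2177°
Check: A + B + C ≈ 180°

A = 133.3°, B = 27.53°, C = 19.22°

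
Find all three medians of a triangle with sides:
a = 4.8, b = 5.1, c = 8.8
Median formula: m_a = ½√(2b² + 2c² − a²) (and cyclically). a² = 23.04, b² = 26.01, c² = 77.44.
m_a = ½√(2·26.01 + 2·77.44 − 23.04) = ½√183.86 ≈ ½·13.5595 ≈ 6.77975
m_b = ½√(2·23.04 + 2·77.44 − 26.01) = ½√174.95 ≈ ½·13.2269 ≈ 6.61343
m_c = ½√(2·23.04 + 2·26.01 − 77.44) = ½√20.66 ≈ ½·4.54533 ≈ 2.27266

m_a = 6.78, m_b = 6.613, m_c = 2.273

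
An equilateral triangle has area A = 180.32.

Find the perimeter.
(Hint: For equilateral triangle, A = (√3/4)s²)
A = (√3/4)s²  ⇒  s² = 4A/√3 = 4·180.32/√3 = 721.28/1.73205 ≈ 416.431
s ≈ √416.431 ≈ 20.4066
Perimeter = 3s ≈ 3·20.4066 ≈ 61.2199

Perimeter = 61.22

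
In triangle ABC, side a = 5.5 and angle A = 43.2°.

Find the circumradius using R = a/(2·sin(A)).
R = a/(2·sin(A)) = 5.5/(2·sin(43.2°))
sin(43.2°) ≈ 0.684547
R ≈ 5.5/(2·0.684547) = 5.5/1.36909 ≈ 4.01725

R = 4.017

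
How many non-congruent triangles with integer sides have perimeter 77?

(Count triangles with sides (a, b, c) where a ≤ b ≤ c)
Let a ≤ b ≤ c with a + b + c = 77. The only binding inequality is a + b > c, i.e. 77 − c > c, so c < 77/2; and c ≥ 77/3 since c is the largest side.
So 26 ≤ c ≤ 38. For each c, b runs from ⌈(77 − c)/2⌉ up to c (then a = 77 − b − c satisfies 1 ≤ a ≤ b automatically), giving c − ⌈(77 − c)/2⌉ + 1 choices.
Summing over c: 1 + 3 + 4 + 6 + … + 18 + 19  (13 terms, c = 26, …, 38) = 133
Check (closed form: nearest integer to p²/48 for even p, (p+3)²/48 for odd p): (77+3)²/48 = 80²/48 = 6400/48 ≈ 133.33 → 133

133 triangles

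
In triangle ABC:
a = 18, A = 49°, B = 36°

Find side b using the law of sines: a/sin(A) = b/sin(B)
a/sin(A) = b/sin(B)  ⇒  b = a·sin(B)/sin(A) = 18·sin(36°)/sin(49°)
sin(36°) ≈ 0.587785, sin(49°) ≈ 0.75471
b ≈ 18·0.587785/0.75471 ≈ 10.5801/0.75471 ≈ 14.0188

b = 14.02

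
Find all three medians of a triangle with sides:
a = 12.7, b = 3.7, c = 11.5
Median formula: m_a = ½√(2b² + 2c² − a²) (and cyclically). a² = 161.29, b² = 13.69, c² = 132.25.
m_a = ½√(2·13.69 + 2·132.25 − 161.29) = ½√130.59 ≈ ½·11.4276 ≈ 5.7138
m_b = ½√(2·161.29 + 2·132.25 − 13.69) = ½√573.39 ≈ ½·23.9456 ≈ 11.9728
m_c = ½√(2·161.29 + 2·13.69 − 132.25) = ½√217.71 ≈ ½·14.755 ≈ 7.3775

m_a = 5.714, m_b = 11.97, m_c = 7.377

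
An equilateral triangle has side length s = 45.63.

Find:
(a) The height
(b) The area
(a) The height splits the triangle into two 30-60-90 halves: h = s·√3/2 = 45.63·1.73205/2 ≈ 79.0335/2 ≈ 39.5167
(b) Area = (√3/4)·s² = (√3/4)·45.63² = (√3/4)·2082.0969 ≈ 0.433013·2082.0969 ≈ 901.574

Height = 39.52, Area = 901.6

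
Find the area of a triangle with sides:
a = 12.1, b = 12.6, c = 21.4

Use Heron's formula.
s = (12.1 + 12.6 + 21.4)/2 = 46.1/2 = 23.05
s − a = 10.95, s − b = 10.45, s − c = 1.65
s(s−a)(s−b)(s−c) = 23.05·10.95·10.45·1.65 ≈ 4351.96
Area = √4351.96 ≈ 65.9694

Area = 65.97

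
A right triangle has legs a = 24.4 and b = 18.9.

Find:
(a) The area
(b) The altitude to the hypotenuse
(a) The legs are perpendicular, so Area = ½·a·b = ½·24.4·18.9 = ½·461.16 = 230.58
(b) Hypotenuse c = √(a² + b²) = √(595.36 + 357.21) = √952.57 ≈ 30.8637
    Area = ½·c·h_c  ⇒  h_c = 2·Area/c = 461.16/30.8637 ≈ 14.9418

Area = 230.58, h_c = 14.94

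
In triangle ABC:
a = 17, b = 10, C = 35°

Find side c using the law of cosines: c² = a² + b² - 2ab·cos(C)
c² = 17² + 10² − 2·17·10·cos(35°)
cos(35°) ≈ 0.819152
c² ≈ 289 + 100 − 340·(0.819152) ≈ 389 − 278.512 ≈ 110.488
c ≈ √110.488 ≈ 10.5113

c = 10.51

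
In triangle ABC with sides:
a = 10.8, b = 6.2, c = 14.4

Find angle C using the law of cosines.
c² = a² + b² − 2ab·cos(C)  ⇒  cos(C) = (a² + b² − c²)/(2ab)
cos(C) = (10.8² + 6.2² − 14.4²)/(2·10.8·6.2) = (116.64 + 38.44 − 207.36)/133.92 = -52.28/133.92 ≈ -0.390382
C = arccos(-0.390382) ≈ 112.978°

C = 113°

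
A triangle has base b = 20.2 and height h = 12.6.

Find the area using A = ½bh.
A = ½·b·h = ½·20.2·12.6 = ½·254.52 = 127.26

Area = 127.26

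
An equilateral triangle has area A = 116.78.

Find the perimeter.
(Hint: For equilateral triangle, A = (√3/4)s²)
A = (√3/4)s²  ⇒  s² = 4A/√3 = 4·116.78/√3 = 467.12/1.73205 ≈ 269.692
s ≈ √269.692 ≈ 16.4223
Perimeter = 3s ≈ 3·16.4223 ≈ 49.2669

Perimeter = 49.27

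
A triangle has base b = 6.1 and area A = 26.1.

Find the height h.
A = ½·b·h  ⇒  h = 2A/b = 2·26.1/6.1 = 52.2/6.1 ≈ 8.55738

h = 8.557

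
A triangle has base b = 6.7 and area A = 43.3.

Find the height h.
A = ½·b·h  ⇒  h = 2A/b = 2·43.3/6.7 = 86.6/6.7 ≈ 12.9254

h = 12.93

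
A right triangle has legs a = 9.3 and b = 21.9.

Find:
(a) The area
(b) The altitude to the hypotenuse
(a) The legs are perpendicular, so Area = ½·a·b = ½·9.3·21.9 = ½·203.67 = 101.835
(b) Hypotenuse c = √(a² + b²) = √(86.49 + 479.61) = √566.1 ≈ 23.7929
    Area = ½·c·h_c  ⇒  h_c = 2·Area/c = 203.67/23.7929 ≈ 8.56013

Area = 101.835, h_c = 8.56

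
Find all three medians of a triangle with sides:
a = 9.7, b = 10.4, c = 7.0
Median formula: m_a = ½√(2b² + 2c² − a²) (and cyclically). a² = 94.09, b² = 108.16, c² = 49.
m_a = ½√(2·108.16 + 2·49 − 94.09) = ½√220.23 ≈ ½·14.8401 ≈ 7.42007
m_b = ½√(2·94.09 + 2·49 − 108.16) = ½√178.02 ≈ ½·13.3424 ≈ 6.67121
m_c = ½√(2·94.09 + 2·108.16 − 49) = ½√355.5 ≈ ½·18.8547 ≈ 9.42735

m_a = 7.42, m_b = 6.671, m_c = 9.427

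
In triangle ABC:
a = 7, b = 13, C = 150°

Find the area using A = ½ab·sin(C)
A = ½·a·b·sin(C) = ½·7·13·sin(150°)
sin(150°) ≈ 0.5
A ≈ ½·91·0.5 = 45.5·0.5 ≈ 22.75

Area = 22.75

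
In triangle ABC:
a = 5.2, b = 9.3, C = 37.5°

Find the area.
Two sides and the included angle (SAS): A = ½·a·b·sin(C) = ½·5.2·9.3·sin(37.5°)
sin(37.5°) ≈ 0.608761
A ≈ ½·48.36·0.608761 = 24.18·0.608761 ≈ 14.7199

Area = 14.72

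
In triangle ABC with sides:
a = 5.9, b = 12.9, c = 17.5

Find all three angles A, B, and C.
Law of cosines for each angle (a² = 34.81, b² = 166.41, c² = 306.25):
cos(A) = (b² + c² − a²)/(2bc) = (166.41 + 306.25 − 34.81)/(2·12.9·17.5) = 437.85/451.5 ≈ 0.969767  ⇒  A ≈ 14.1246°
cos(B) = (a² + c² − b²)/(2ac) = (34.81 + 306.25 − 166.41)/(2·5.9·17.5) = 174.65/206.5 ≈ 0.845763  ⇒  B ≈ 32.2463°
cos(C) = (a² + b² − c²)/(2ab) = (34.81 + 166.41 − 306.25)/(2·5.9·12.9) = -105.03/152.22 ≈ -0.689988  ⇒  C ≈ 133.629°
Check: A + B + C ≈ 180°

A = 14.12°, B = 32.25°, C = 133.6°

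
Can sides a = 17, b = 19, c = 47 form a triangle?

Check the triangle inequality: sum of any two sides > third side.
a + b vs c: 17 + 19 = 36 ≤ 47  ✗
a + c vs b: 17 + 47 = 64 > 19  ✓
b + c vs a: 19 + 47 = 66 > 17  ✓

No: 17 + 19 = 36 is not > 47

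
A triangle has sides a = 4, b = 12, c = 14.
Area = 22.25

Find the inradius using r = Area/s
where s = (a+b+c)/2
s = (4 + 12 + 14)/2 = 30/2 = 15
r = Area/s = 22.25/15 ≈ 1.48333

r = 1.483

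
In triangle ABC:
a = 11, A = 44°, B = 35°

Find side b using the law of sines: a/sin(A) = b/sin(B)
a/sin(A) = b/sin(B)  ⇒  b = a·sin(B)/sin(A) = 11·sin(35°)/sin(44°)
sin(35°) ≈ 0.573576, sin(44°) ≈ 0.694658
b ≈ 11·0.573576/0.694658 ≈ 6.30934/0.694658 ≈ 9.08265

b = 9.083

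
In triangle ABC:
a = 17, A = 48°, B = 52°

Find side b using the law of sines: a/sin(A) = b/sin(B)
a/sin(A) = b/sin(B)  ⇒  b = a·sin(B)/sin(A) = 17·sin(52°)/sin(48°)
sin(52°) ≈ 0.788011, sin(48°) ≈ 0.743145
b ≈ 17·0.788011/0.743145 ≈ 13.3962/0.743145 ≈ 18.0263

b = 18.03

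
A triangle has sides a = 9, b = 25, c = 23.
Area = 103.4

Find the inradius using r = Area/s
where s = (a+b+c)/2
s = (9 + 25 + 23)/2 = 57/2 = 28.5
r = Area/s = 103.4/28.5 ≈ 3.62807

r = 3.628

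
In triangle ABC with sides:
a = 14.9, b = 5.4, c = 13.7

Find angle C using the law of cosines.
c² = a² + b² − 2ab·cos(C)  ⇒  cos(C) = (a² + b² − c²)/(2ab)
cos(C) = (14.9² + 5.4² − 13.7²)/(2·14.9·5.4) = (222.01 + 29.16 − 187.69)/160.92 = 63.48/160.92 ≈ 0.394482
C = arccos(0.394482) ≈ 66.7663°

C = 66.77°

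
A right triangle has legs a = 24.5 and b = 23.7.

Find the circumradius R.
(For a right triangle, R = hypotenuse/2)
Hypotenuse c = √(a² + b²) = √(600.25 + 561.69) = √1161.94 ≈ 34.0872
R = c/2 ≈ 34.0872/2 ≈ 17.0436

R = 17.04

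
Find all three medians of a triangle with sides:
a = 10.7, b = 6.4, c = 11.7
Median formula: m_a = ½√(2b² + 2c² − a²) (and cyclically). a² = 114.49, b² = 40.96, c² = 136.89.
m_a = ½√(2·40.96 + 2·136.89 − 114.49) = ½√241.21 ≈ ½·15.5309 ≈ 7.76547
m_b = ½√(2·114.49 + 2·136.89 − 40.96) = ½√461.8 ≈ ½·21.4895 ≈ 10.7448
m_c = ½√(2·114.49 + 2·40.96 − 136.89) = ½√174.01 ≈ ½·13.1913 ≈ 6.59564

m_a = 7.765, m_b = 10.74, m_c = 6.596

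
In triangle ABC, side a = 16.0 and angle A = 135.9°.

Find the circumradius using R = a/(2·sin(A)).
R = a/(2·sin(A)) = 16.0/(2·sin(135.9°))
sin(135.9°) ≈ 0.695913
R ≈ 16.0/(2·0.695913) = 16.0/1.39183 ≈ 11.4957

R = 11.5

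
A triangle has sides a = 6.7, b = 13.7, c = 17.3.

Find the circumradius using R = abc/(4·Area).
First find the area with Heron's formula.
s = (6.7 + 13.7 + 17.3)/2 = 18.85
Area = √(s(s−a)(s−b)(s−c)) = √(18.85·12.15·5.15·1.55) ≈ √1828.21 ≈ 42.7576
abc = 6.7·13.7·17.3 = 1587.967
R = abc/(4·Area) ≈ 1587.967/(4·42.7576) = 1587.967/171.03 ≈ 9.28471

R = 9.285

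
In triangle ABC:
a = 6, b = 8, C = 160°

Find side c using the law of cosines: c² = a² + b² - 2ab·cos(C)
c² = 6² + 8² − 2·6·8·cos(160°)
cos(160°) ≈ -0.939693
c² ≈ 36 + 64 − 96·(-0.939693) ≈ 100 + 90.2105 ≈ 190.21
c ≈ √190.21 ≈ 13.7917

c = 13.79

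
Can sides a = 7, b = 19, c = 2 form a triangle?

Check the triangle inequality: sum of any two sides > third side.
a + b vs c: 7 + 19 = 26 > 2  ✓
a + c vs b: 7 + 2 = 9 ≤ 19  ✗
b + c vs a: 19 + 2 = 21 > 7  ✓

No: 7 + 2 = 9 is not > 19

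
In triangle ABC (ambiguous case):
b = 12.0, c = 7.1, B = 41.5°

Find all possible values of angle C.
b/sin(B) = c/sin(C)  ⇒  sin(C) = c·sin(B)/b = 7.1·sin(41.5°)/12.0
sin(41.5°) ≈ 0.66262
sin(C) ≈ 7.1·0.66262/12.0 ≈ 4.7046/12.0 ≈ 0.39205
Candidate 1: C₁ = arcsin(0.39205) ≈ 23.0821°  →  A = 180° − 41.5° − 23.0821° ≈ 115.418° > 0, valid
Candidate 2: C₂ = 180° − C₁ ≈ 156.918°  →  A = 180° − 41.5° − 156.918° ≈ -18.4179° ≤ 0, not a valid triangle

C = 23.08° (one solution)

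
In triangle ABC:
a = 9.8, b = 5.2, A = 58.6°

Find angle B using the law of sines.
a/sin(A) = b/sin(B)  ⇒  sin(B) = b·sin(A)/a = 5.2·sin(58.6°)/9.8
sin(58.6°) ≈ 0.853551
sin(B) ≈ 5.2·0.853551/9.8 ≈ 4.43846/9.8 ≈ 0.452905
B = arcsin(0.452905) ≈ 26.9302°
(Since b ≤ a we need B ≤ A, so the obtuse alternative 180° − 26.9302° ≈ 153.07° is rejected.)

B = 26.93°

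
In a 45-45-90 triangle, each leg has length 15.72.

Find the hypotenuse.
In a 45-45-90 triangle the sides are in ratio 1 : 1 : √2, so hypotenuse = leg·√2.
Hypotenuse = 15.72·√2 ≈ 15.72·1.41421 ≈ 22.2314

Hypotenuse = 15.72√2 = 22.23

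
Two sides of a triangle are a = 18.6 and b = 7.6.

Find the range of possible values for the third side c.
Triangle inequality: |a − b| < c < a + b
|a − b| = |18.6 − 7.6| = 11
a + b = 18.6 + 7.6 = 26.2

11 < c < 26.2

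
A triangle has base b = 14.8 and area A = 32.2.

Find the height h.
A = ½·b·h  ⇒  h = 2A/b = 2·32.2/14.8 = 64.4/14.8 ≈ 4.35135

h = 4.351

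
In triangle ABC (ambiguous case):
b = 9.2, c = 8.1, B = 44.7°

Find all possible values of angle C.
b/sin(B) = c/sin(C)  ⇒  sin(C) = c·sin(B)/b = 8.1·sin(44.7°)/9.2
sin(44.7°) ≈ 0.703395
sin(C) ≈ 8.1·0.703395/9.2 ≈ 5.6975/9.2 ≈ 0.619293
Candidate 1: C₁ = arcsin(0.619293) ≈ 38.2645°  →  A = 180° − 44.7° − 38.2645° ≈ 97.0355° > 0, valid
Candidate 2: C₂ = 180° − C₁ ≈ 141.735°  →  A = 180° − 44.7° − 141.735° ≈ -6.4355° ≤ 0, not a valid triangle

C = 38.26° (one solution)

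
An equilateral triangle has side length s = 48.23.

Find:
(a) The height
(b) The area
(a) The height splits the triangle into two 30-60-90 halves: h = s·√3/2 = 48.23·1.73205/2 ≈ 83.5368/2 ≈ 41.7684
(b) Area = (√3/4)·s² = (√3/4)·48.23² = (√3/4)·2326.1329 ≈ 0.433013·2326.1329 ≈ 1007.25

Height = 41.77, Area = 1007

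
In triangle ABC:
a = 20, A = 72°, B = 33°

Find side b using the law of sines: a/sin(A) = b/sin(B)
a/sin(A) = b/sin(B)  ⇒  b = a·sin(B)/sin(A) = 20·sin(33°)/sin(72°)
sin(33°) ≈ 0.544639, sin(72°) ≈ 0.951057
b ≈ 20·0.544639/0.951057 ≈ 10.8928/0.951057 ≈ 11.4533

b = 11.45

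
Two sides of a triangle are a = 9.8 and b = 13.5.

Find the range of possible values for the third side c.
Triangle inequality: |a − b| < c < a + b
|a − b| = |9.8 − 13.5| = 3.7
a + b = 9.8 + 13.5 = 23.3

3.7 < c < 23.3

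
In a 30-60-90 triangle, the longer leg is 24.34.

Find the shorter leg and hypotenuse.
In a 30-60-90 triangle the sides are in ratio 1 : √3 : 2, so short leg = long leg/√3 and hypotenuse = 2·(short leg).
Short leg = 24.34/√3 ≈ 24.34/1.73205 ≈ 14.0527
Hypotenuse = 2·14.0527 ≈ 28.1054

Short leg = 14.05, Hypotenuse = 28.11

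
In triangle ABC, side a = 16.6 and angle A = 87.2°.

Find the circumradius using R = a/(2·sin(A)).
R = a/(2·sin(A)) = 16.6/(2·sin(87.2°))
sin(87.2°) ≈ 0.998806
R ≈ 16.6/(2·0.998806) = 16.6/1.99761 ≈ 8.30992

R = 8.31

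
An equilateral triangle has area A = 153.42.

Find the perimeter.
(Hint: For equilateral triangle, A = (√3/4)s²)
A = (√3/4)s²  ⇒  s² = 4A/√3 = 4·153.42/√3 = 613.68/1.73205 ≈ 354.308
s ≈ √354.308 ≈ 18.8231
Perimeter = 3s ≈ 3·18.8231 ≈ 56.4692

Perimeter = 56.47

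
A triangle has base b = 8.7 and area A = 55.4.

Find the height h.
A = ½·b·h  ⇒  h = 2A/b = 2·55.4/8.7 = 110.8/8.7 ≈ 12.7356

h = 12.74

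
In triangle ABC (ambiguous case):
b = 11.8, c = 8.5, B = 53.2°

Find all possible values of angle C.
b/sin(B) = c/sin(C)  ⇒  sin(C) = c·sin(B)/b = 8.5·sin(53.2°)/11.8
sin(53.2°) ≈ 0.800731
sin(C) ≈ 8.5·0.800731/11.8 ≈ 6.80622/11.8 ≈ 0.576798
Candidate 1: C₁ = arcsin(0.576798) ≈ 35.2256°  →  A = 180° − 53.2° − 35.2256° ≈ 91.5744° > 0, valid
Candidate 2: C₂ = 180° − C₁ ≈ 144.774°  →  A = 180° − 53.2° − 144.774° ≈ -17.9744° ≤ 0, not a valid triangle

C = 35.23° (one solution)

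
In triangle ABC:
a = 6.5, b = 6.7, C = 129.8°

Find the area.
Two sides and the included angle (SAS): A = ½·a·b·sin(C) = ½·6.5·6.7·sin(129.8°)
sin(129.8°) ≈ 0.768284
A ≈ ½·43.55·0.768284 = 21.775·0.768284 ≈ 16.7294

Area = 16.73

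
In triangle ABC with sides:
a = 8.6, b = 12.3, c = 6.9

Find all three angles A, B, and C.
Law of cosines for each angle (a² = 73.96, b² = 151.29, c² = 47.61):
cos(A) = (b² + c² − a²)/(2bc) = (151.29 + 47.61 − 73.96)/(2·12.3·6.9) = 124.94/169.74 ≈ 0.736067  ⇒  A ≈ 42.6026°
cos(B) = (a² + c² − b²)/(2ac) = (73.96 + 47.61 − 151.29)/(2·8.6·6.9) = -29.72/118.68 ≈ -0.250421  ⇒  B ≈ 104.502°
cos(C) = (a² + b² − c²)/(2ab) = (73.96 + 151.29 − 47.61)/(2·8.6·12.3) = 177.64/211.56 ≈ 0.839667  ⇒  C ≈ 32.895°
Check: A + B + C ≈ 180°

A = 42.6°, B = 104.5°, C = 32.9°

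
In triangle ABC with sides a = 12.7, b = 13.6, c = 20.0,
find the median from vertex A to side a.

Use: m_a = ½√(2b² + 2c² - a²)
m_a = ½√(2·13.6² + 2·20.0² − 12.7²) = ½√(2·184.96 + 2·400 − 161.29) = ½√(369.92 + 800 − 161.29) = ½√1008.63
√1008.63 ≈ 31.7589, so m_a ≈ 15.8795

m_a = 15.88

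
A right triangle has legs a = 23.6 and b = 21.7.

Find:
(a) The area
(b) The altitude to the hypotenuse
(a) The legs are perpendicular, so Area = ½·a·b = ½·23.6·21.7 = ½·512.12 = 256.06
(b) Hypotenuse c = √(a² + b²) = √(556.96 + 470.89) = √1027.85 ≈ 32.0601
    Area = ½·c·h_c  ⇒  h_c = 2·Area/c = 512.12/32.0601 ≈ 15.9737

Area = 256.06, h_c = 15.97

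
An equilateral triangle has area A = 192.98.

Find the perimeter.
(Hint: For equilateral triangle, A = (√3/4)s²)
A = (√3/4)s²  ⇒  s² = 4A/√3 = 4·192.98/√3 = 771.92/1.73205 ≈ 445.668
s ≈ √445.668 ≈ 21.1109
Perimeter = 3s ≈ 3·21.1109 ≈ 63.3326

Perimeter = 63.33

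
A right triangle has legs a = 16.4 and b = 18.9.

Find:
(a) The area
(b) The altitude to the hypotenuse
(a) The legs are perpendicular, so Area = ½·a·b = ½·16.4·18.9 = ½·309.96 = 154.98
(b) Hypotenuse c = √(a² + b²) = √(268.96 + 357.21) = √626.17 ≈ 25.0234
    Area = ½·c·h_c  ⇒  h_c = 2·Area/c = 309.96/25.0234 ≈ 12.3868

Area = 154.98, h_c = 12.39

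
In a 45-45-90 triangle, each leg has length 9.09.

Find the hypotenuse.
In a 45-45-90 triangle the sides are in ratio 1 : 1 : √2, so hypotenuse = leg·√2.
Hypotenuse = 9.09·√2 ≈ 9.09·1.41421 ≈ 12.8552

Hypotenuse = 9.09√2 = 12.86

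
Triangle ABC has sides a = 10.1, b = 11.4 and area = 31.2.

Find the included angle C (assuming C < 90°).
Area = ½·a·b·sin(C)  ⇒  sin(C) = 2·Area/(a·b) = 2·31.2/(10.1·11.4) = 62.4/115.14 ≈ 0.541949
C = arcsin(0.541949) ≈ 32.8164° (taking the acute solution since C < 90°)

C = 32.82°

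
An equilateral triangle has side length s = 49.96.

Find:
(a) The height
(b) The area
(a) The height splits the triangle into two 30-60-90 halves: h = s·√3/2 = 49.96·1.73205/2 ≈ 86.5333/2 ≈ 43.2666
(b) Area = (√3/4)·s² = (√3/4)·49.96² = (√3/4)·2496.0016 ≈ 0.433013·2496.0016 ≈ 1080.8

Height = 43.27, Area = 1081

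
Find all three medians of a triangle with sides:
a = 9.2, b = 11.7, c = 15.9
Median formula: m_a = ½√(2b² + 2c² − a²) (and cyclically). a² = 84.64, b² = 136.89, c² = 252.81.
m_a = ½√(2·136.89 + 2·252.81 − 84.64) = ½√694.76 ≈ ½·26.3583 ≈ 13.1792
m_b = ½√(2·84.64 + 2·252.81 − 136.89) = ½√538.01 ≈ ½·23.195 ≈ 11.5975
m_c = ½√(2·84.64 + 2·136.89 − 252.81) = ½√190.25 ≈ ½·13.7931 ≈ 6.89656

m_a = 13.18, m_b = 11.6, m_c = 6.897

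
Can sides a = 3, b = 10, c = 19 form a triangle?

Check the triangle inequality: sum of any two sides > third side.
a + b vs c: 3 + 10 = 13 ≤ 19  ✗
a + c vs b: 3 + 19 = 22 > 10  ✓
b + c vs a: 10 + 19 = 29 > 3  ✓

No: 3 + 10 = 13 is not > 19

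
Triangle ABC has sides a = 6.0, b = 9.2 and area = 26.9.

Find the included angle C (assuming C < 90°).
Area = ½·a·b·sin(C)  ⇒  sin(C) = 2·Area/(a·b) = 2·26.9/(6.0·9.2) = 53.8/55.2 ≈ 0.974638
C = arcsin(0.974638) ≈ 77.0683° (taking the acute solution since C < 90°)

C = 77.07°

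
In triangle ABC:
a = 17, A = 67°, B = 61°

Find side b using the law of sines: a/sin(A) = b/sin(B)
a/sin(A) = b/sin(B)  ⇒  b = a·sin(B)/sin(A) = 17·sin(61°)/sin(67°)
sin(61°) ≈ 0.87462, sin(67°) ≈ 0.920505
b ≈ 17·0.87462/0.920505 ≈ 14.8685/0.920505 ≈ 16.1526

b = 16.15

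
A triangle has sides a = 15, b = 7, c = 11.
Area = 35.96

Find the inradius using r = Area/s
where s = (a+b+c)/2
s = (15 + 7 + 11)/2 = 33/2 = 16.5
r = Area/s = 35.96/16.5 ≈ 2.17939

r = 2.179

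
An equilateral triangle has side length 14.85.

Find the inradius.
r = Area/s with s the semi-perimeter.
Area = (√3/4)·14.85² = (√3/4)·220.5225 ≈ 0.433013·220.5225 ≈ 95.489
s = 3·14.85/2 = 22.275
r ≈ 95.489/22.275 ≈ 4.28683
(Equivalently r = side/(2√3) = 14.85/3.4641 ≈ 4.28683.)

r = 4.287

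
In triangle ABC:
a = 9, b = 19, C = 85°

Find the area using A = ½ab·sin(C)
A = ½·a·b·sin(C) = ½·9·19·sin(85°)
sin(85°) ≈ 0.996195
A ≈ ½·171·0.996195 = 85.5·0.996195 ≈ 85.1746

Area = 85.17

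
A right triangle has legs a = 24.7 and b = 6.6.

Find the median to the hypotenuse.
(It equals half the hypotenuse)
Hypotenuse c = √(a² + b²) = √(610.09 + 43.56) = √653.65 ≈ 25.5666
Median to hypotenuse = c/2 ≈ 25.5666/2 ≈ 12.7833

Median = 12.78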